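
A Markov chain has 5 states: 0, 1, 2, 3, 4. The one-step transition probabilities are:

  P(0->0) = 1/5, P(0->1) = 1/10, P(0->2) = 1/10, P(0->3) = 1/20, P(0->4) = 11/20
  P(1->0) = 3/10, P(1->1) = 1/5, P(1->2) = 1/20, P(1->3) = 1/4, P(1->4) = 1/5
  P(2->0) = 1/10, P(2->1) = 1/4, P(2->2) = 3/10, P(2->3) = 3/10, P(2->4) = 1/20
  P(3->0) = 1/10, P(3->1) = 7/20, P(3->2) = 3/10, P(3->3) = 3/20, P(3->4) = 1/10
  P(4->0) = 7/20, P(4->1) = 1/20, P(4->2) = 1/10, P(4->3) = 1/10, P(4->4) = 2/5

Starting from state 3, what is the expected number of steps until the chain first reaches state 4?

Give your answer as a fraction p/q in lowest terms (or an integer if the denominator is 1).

Let h_i = expected steps to first reach 4 from state i.
Boundary: h_4 = 0.
First-step equations for the other states:
  h_0 = 1 + 1/5*h_0 + 1/10*h_1 + 1/10*h_2 + 1/20*h_3 + 11/20*h_4
  h_1 = 1 + 3/10*h_0 + 1/5*h_1 + 1/20*h_2 + 1/4*h_3 + 1/5*h_4
  h_2 = 1 + 1/10*h_0 + 1/4*h_1 + 3/10*h_2 + 3/10*h_3 + 1/20*h_4
  h_3 = 1 + 1/10*h_0 + 7/20*h_1 + 3/10*h_2 + 3/20*h_3 + 1/10*h_4

Substituting h_4 = 0 and rearranging gives the linear system (I - Q) h = 1:
  [4/5, -1/10, -1/10, -1/20] . (h_0, h_1, h_2, h_3) = 1
  [-3/10, 4/5, -1/20, -1/4] . (h_0, h_1, h_2, h_3) = 1
  [-1/10, -1/4, 7/10, -3/10] . (h_0, h_1, h_2, h_3) = 1
  [-1/10, -7/20, -3/10, 17/20] . (h_0, h_1, h_2, h_3) = 1

Solving yields:
  h_0 = 22675/8039
  h_1 = 34610/8039
  h_2 = 45230/8039
  h_3 = 42340/8039

Starting state is 3, so the expected hitting time is h_3 = 42340/8039.

Answer: 42340/8039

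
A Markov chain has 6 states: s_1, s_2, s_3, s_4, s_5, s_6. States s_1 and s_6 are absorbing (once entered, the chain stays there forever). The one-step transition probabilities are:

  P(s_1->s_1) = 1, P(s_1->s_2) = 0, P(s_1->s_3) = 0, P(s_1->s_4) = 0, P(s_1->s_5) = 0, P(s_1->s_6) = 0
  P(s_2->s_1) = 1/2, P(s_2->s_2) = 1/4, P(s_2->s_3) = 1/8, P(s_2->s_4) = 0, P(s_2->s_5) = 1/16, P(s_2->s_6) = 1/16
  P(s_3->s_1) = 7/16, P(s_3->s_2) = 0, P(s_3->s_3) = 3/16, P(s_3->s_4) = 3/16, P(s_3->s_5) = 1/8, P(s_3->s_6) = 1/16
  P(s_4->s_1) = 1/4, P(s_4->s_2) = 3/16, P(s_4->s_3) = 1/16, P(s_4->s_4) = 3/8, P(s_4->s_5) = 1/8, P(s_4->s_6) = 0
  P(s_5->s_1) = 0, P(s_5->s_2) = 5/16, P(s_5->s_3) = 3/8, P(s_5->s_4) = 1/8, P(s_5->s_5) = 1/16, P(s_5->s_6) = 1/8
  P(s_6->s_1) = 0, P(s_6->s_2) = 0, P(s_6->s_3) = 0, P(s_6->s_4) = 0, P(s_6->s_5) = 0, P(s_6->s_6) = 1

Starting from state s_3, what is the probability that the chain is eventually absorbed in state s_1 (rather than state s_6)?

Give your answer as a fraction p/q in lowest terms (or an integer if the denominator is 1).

Answer: 3276/3799

Derivation:
Let a_i = P(absorbed in s_1 | start in state i).
Boundary conditions: a_s_1 = 1, a_s_6 = 0.
For each transient state i, a_i = sum_j P(i->j) * a_j:
  a_s_2 = 1/2*a_s_1 + 1/4*a_s_2 + 1/8*a_s_3 + 0*a_s_4 + 1/16*a_s_5 + 1/16*a_s_6
  a_s_3 = 7/16*a_s_1 + 0*a_s_2 + 3/16*a_s_3 + 3/16*a_s_4 + 1/8*a_s_5 + 1/16*a_s_6
  a_s_4 = 1/4*a_s_1 + 3/16*a_s_2 + 1/16*a_s_3 + 3/8*a_s_4 + 1/8*a_s_5 + 0*a_s_6
  a_s_5 = 0*a_s_1 + 5/16*a_s_2 + 3/8*a_s_3 + 1/8*a_s_4 + 1/16*a_s_5 + 1/8*a_s_6

Substituting a_s_1 = 1 and a_s_6 = 0, rearrange to (I - Q) a = r where r[i] = P(i -> s_1):
  [3/4, -1/8, 0, -1/16] . (a_s_2, a_s_3, a_s_4, a_s_5) = 1/2
  [0, 13/16, -3/16, -1/8] . (a_s_2, a_s_3, a_s_4, a_s_5) = 7/16
  [-3/16, -1/16, 5/8, -1/8] . (a_s_2, a_s_3, a_s_4, a_s_5) = 1/4
  [-5/16, -3/8, -1/8, 15/16] . (a_s_2, a_s_3, a_s_4, a_s_5) = 0

Solving yields:
  a_s_2 = 3318/3799
  a_s_3 = 3276/3799
  a_s_4 = 3417/3799
  a_s_5 = 2872/3799

Starting state is s_3, so the absorption probability is a_s_3 = 3276/3799.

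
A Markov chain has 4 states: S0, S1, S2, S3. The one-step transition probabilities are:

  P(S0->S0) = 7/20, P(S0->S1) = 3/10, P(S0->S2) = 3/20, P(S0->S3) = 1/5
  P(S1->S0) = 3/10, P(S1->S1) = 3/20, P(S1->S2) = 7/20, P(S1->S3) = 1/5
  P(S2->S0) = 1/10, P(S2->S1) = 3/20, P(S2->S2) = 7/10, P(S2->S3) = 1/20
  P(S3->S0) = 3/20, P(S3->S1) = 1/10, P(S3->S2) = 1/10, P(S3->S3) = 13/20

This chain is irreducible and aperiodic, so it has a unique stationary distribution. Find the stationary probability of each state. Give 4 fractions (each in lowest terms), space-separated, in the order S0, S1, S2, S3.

Answer: 149/764 127/764 289/764 199/764

Derivation:
The stationary distribution satisfies pi = pi * P, i.e.:
  pi_S0 = 7/20*pi_S0 + 3/10*pi_S1 + 1/10*pi_S2 + 3/20*pi_S3
  pi_S1 = 3/10*pi_S0 + 3/20*pi_S1 + 3/20*pi_S2 + 1/10*pi_S3
  pi_S2 = 3/20*pi_S0 + 7/20*pi_S1 + 7/10*pi_S2 + 1/10*pi_S3
  pi_S3 = 1/5*pi_S0 + 1/5*pi_S1 + 1/20*pi_S2 + 13/20*pi_S3
with normalization: pi_S0 + pi_S1 + pi_S2 + pi_S3 = 1.

Using the first 3 balance equations plus normalization, the linear system A*pi = b is:
  [-13/20, 3/10, 1/10, 3/20] . pi = 0
  [3/10, -17/20, 3/20, 1/10] . pi = 0
  [3/20, 7/20, -3/10, 1/10] . pi = 0
  [1, 1, 1, 1] . pi = 1

Solving yields:
  pi_S0 = 149/764
  pi_S1 = 127/764
  pi_S2 = 289/764
  pi_S3 = 199/764

Verification (pi * P):
  149/764*7/20 + 127/764*3/10 + 289/764*1/10 + 199/764*3/20 = 149/764 = pi_S0  (ok)
  149/764*3/10 + 127/764*3/20 + 289/764*3/20 + 199/764*1/10 = 127/764 = pi_S1  (ok)
  149/764*3/20 + 127/764*7/20 + 289/764*7/10 + 199/764*1/10 = 289/764 = pi_S2  (ok)
  149/764*1/5 + 127/764*1/5 + 289/764*1/20 + 199/764*13/20 = 199/764 = pi_S3  (ok)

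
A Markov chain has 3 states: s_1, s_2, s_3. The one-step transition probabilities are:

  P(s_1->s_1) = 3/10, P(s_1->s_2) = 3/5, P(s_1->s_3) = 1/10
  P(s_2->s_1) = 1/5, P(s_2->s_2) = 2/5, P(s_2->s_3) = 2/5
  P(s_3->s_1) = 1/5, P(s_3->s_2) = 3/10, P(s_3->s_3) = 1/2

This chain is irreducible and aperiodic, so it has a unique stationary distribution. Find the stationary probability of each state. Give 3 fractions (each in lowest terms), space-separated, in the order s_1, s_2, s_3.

The stationary distribution satisfies pi = pi * P, i.e.:
  pi_s_1 = 3/10*pi_s_1 + 1/5*pi_s_2 + 1/5*pi_s_3
  pi_s_2 = 3/5*pi_s_1 + 2/5*pi_s_2 + 3/10*pi_s_3
  pi_s_3 = 1/10*pi_s_1 + 2/5*pi_s_2 + 1/2*pi_s_3
with normalization: pi_s_1 + pi_s_2 + pi_s_3 = 1.

Using the first 2 balance equations plus normalization, the linear system A*pi = b is:
  [-7/10, 1/5, 1/5] . pi = 0
  [3/5, -3/5, 3/10] . pi = 0
  [1, 1, 1] . pi = 1

Solving yields:
  pi_s_1 = 2/9
  pi_s_2 = 11/27
  pi_s_3 = 10/27

Verification (pi * P):
  2/9*3/10 + 11/27*1/5 + 10/27*1/5 = 2/9 = pi_s_1  (ok)
  2/9*3/5 + 11/27*2/5 + 10/27*3/10 = 11/27 = pi_s_2  (ok)
  2/9*1/10 + 11/27*2/5 + 10/27*1/2 = 10/27 = pi_s_3  (ok)

Answer: 2/9 11/27 10/27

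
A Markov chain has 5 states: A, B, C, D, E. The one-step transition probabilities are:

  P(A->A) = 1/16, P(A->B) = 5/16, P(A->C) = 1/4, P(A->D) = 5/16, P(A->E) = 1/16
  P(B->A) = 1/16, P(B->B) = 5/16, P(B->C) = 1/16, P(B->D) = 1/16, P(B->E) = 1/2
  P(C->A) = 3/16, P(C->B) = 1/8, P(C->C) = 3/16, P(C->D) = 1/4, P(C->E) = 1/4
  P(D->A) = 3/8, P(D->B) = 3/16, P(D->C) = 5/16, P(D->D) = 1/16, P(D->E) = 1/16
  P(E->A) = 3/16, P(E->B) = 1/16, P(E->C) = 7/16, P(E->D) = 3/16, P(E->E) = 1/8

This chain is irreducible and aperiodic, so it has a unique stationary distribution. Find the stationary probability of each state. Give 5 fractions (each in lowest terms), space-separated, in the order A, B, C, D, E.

Answer: 7337/41907 44/229 10403/41907 7483/41907 8632/41907

Derivation:
The stationary distribution satisfies pi = pi * P, i.e.:
  pi_A = 1/16*pi_A + 1/16*pi_B + 3/16*pi_C + 3/8*pi_D + 3/16*pi_E
  pi_B = 5/16*pi_A + 5/16*pi_B + 1/8*pi_C + 3/16*pi_D + 1/16*pi_E
  pi_C = 1/4*pi_A + 1/16*pi_B + 3/16*pi_C + 5/16*pi_D + 7/16*pi_E
  pi_D = 5/16*pi_A + 1/16*pi_B + 1/4*pi_C + 1/16*pi_D + 3/16*pi_E
  pi_E = 1/16*pi_A + 1/2*pi_B + 1/4*pi_C + 1/16*pi_D + 1/8*pi_E
with normalization: pi_A + pi_B + pi_C + pi_D + pi_E = 1.

Using the first 4 balance equations plus normalization, the linear system A*pi = b is:
  [-15/16, 1/16, 3/16, 3/8, 3/16] . pi = 0
  [5/16, -11/16, 1/8, 3/16, 1/16] . pi = 0
  [1/4, 1/16, -13/16, 5/16, 7/16] . pi = 0
  [5/16, 1/16, 1/4, -15/16, 3/16] . pi = 0
  [1, 1, 1, 1, 1] . pi = 1

Solving yields:
  pi_A = 7337/41907
  pi_B = 44/229
  pi_C = 10403/41907
  pi_D = 7483/41907
  pi_E = 8632/41907

Verification (pi * P):
  7337/41907*1/16 + 44/229*1/16 + 10403/41907*3/16 + 7483/41907*3/8 + 8632/41907*3/16 = 7337/41907 = pi_A  (ok)
  7337/41907*5/16 + 44/229*5/16 + 10403/41907*1/8 + 7483/41907*3/16 + 8632/41907*1/16 = 44/229 = pi_B  (ok)
  7337/41907*1/4 + 44/229*1/16 + 10403/41907*3/16 + 7483/41907*5/16 + 8632/41907*7/16 = 10403/41907 = pi_C  (ok)
  7337/41907*5/16 + 44/229*1/16 + 10403/41907*1/4 + 7483/41907*1/16 + 8632/41907*3/16 = 7483/41907 = pi_D  (ok)
  7337/41907*1/16 + 44/229*1/2 + 10403/41907*1/4 + 7483/41907*1/16 + 8632/41907*1/8 = 8632/41907 = pi_E  (ok)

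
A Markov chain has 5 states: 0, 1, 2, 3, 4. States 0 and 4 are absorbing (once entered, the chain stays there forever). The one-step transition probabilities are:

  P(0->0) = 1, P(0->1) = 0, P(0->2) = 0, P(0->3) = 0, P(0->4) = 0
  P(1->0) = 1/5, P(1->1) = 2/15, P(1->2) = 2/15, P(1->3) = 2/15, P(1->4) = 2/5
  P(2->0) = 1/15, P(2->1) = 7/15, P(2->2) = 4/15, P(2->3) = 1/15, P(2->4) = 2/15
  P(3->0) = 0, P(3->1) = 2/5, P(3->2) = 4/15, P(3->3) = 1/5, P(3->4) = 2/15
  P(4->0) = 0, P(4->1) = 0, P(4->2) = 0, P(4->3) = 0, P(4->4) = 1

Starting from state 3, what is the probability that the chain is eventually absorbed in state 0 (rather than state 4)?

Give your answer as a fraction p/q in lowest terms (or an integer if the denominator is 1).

Let a_i = P(absorbed in 0 | start in state i).
Boundary conditions: a_0 = 1, a_4 = 0.
For each transient state i, a_i = sum_j P(i->j) * a_j:
  a_1 = 1/5*a_0 + 2/15*a_1 + 2/15*a_2 + 2/15*a_3 + 2/5*a_4
  a_2 = 1/15*a_0 + 7/15*a_1 + 4/15*a_2 + 1/15*a_3 + 2/15*a_4
  a_3 = 0*a_0 + 2/5*a_1 + 4/15*a_2 + 1/5*a_3 + 2/15*a_4

Substituting a_0 = 1 and a_4 = 0, rearrange to (I - Q) a = r where r[i] = P(i -> 0):
  [13/15, -2/15, -2/15] . (a_1, a_2, a_3) = 1/5
  [-7/15, 11/15, -1/15] . (a_1, a_2, a_3) = 1/15
  [-2/5, -4/15, 4/5] . (a_1, a_2, a_3) = 0

Solving yields:
  a_1 = 26/81
  a_2 = 23/72
  a_3 = 173/648

Starting state is 3, so the absorption probability is a_3 = 173/648.

Answer: 173/648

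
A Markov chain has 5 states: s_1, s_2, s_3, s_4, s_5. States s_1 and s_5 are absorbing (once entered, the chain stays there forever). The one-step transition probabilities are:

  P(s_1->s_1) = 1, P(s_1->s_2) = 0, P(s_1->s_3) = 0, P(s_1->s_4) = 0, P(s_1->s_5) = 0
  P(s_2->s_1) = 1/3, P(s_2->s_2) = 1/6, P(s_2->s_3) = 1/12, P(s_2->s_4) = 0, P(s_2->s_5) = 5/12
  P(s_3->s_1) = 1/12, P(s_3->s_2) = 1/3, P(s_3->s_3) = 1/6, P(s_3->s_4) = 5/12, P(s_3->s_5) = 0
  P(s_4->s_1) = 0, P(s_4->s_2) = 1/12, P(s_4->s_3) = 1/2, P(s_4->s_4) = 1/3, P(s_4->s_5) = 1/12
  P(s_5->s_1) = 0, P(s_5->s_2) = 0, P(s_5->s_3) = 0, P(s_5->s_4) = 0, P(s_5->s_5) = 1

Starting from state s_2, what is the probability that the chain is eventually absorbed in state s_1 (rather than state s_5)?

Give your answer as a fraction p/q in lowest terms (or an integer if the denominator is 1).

Answer: 208/463

Derivation:
Let a_i = P(absorbed in s_1 | start in state i).
Boundary conditions: a_s_1 = 1, a_s_5 = 0.
For each transient state i, a_i = sum_j P(i->j) * a_j:
  a_s_2 = 1/3*a_s_1 + 1/6*a_s_2 + 1/12*a_s_3 + 0*a_s_4 + 5/12*a_s_5
  a_s_3 = 1/12*a_s_1 + 1/3*a_s_2 + 1/6*a_s_3 + 5/12*a_s_4 + 0*a_s_5
  a_s_4 = 0*a_s_1 + 1/12*a_s_2 + 1/2*a_s_3 + 1/3*a_s_4 + 1/12*a_s_5

Substituting a_s_1 = 1 and a_s_5 = 0, rearrange to (I - Q) a = r where r[i] = P(i -> s_1):
  [5/6, -1/12, 0] . (a_s_2, a_s_3, a_s_4) = 1/3
  [-1/3, 5/6, -5/12] . (a_s_2, a_s_3, a_s_4) = 1/12
  [-1/12, -1/2, 2/3] . (a_s_2, a_s_3, a_s_4) = 0

Solving yields:
  a_s_2 = 208/463
  a_s_3 = 228/463
  a_s_4 = 197/463

Starting state is s_2, so the absorption probability is a_s_2 = 208/463.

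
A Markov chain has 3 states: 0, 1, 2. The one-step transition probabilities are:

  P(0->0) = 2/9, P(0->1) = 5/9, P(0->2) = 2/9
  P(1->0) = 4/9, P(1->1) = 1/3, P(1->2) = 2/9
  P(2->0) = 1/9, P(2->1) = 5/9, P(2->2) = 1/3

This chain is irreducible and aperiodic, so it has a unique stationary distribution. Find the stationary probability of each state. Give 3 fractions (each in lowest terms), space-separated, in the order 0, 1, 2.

The stationary distribution satisfies pi = pi * P, i.e.:
  pi_0 = 2/9*pi_0 + 4/9*pi_1 + 1/9*pi_2
  pi_1 = 5/9*pi_0 + 1/3*pi_1 + 5/9*pi_2
  pi_2 = 2/9*pi_0 + 2/9*pi_1 + 1/3*pi_2
with normalization: pi_0 + pi_1 + pi_2 = 1.

Using the first 2 balance equations plus normalization, the linear system A*pi = b is:
  [-7/9, 4/9, 1/9] . pi = 0
  [5/9, -2/3, 5/9] . pi = 0
  [1, 1, 1] . pi = 1

Solving yields:
  pi_0 = 13/44
  pi_1 = 5/11
  pi_2 = 1/4

Verification (pi * P):
  13/44*2/9 + 5/11*4/9 + 1/4*1/9 = 13/44 = pi_0  (ok)
  13/44*5/9 + 5/11*1/3 + 1/4*5/9 = 5/11 = pi_1  (ok)
  13/44*2/9 + 5/11*2/9 + 1/4*1/3 = 1/4 = pi_2  (ok)

Answer: 13/44 5/11 1/4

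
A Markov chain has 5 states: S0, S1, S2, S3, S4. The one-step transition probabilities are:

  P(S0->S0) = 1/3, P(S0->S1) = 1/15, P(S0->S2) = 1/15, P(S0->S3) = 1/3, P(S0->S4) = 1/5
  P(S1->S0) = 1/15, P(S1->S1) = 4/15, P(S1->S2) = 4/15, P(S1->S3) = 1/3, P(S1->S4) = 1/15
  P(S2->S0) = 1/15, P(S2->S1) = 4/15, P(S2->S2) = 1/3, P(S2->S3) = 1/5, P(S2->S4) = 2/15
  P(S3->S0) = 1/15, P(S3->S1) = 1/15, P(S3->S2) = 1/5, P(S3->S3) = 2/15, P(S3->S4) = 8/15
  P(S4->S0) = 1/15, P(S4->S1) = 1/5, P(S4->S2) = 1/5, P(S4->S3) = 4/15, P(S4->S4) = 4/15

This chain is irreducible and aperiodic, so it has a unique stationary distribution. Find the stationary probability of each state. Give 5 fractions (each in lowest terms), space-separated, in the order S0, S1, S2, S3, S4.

The stationary distribution satisfies pi = pi * P, i.e.:
  pi_S0 = 1/3*pi_S0 + 1/15*pi_S1 + 1/15*pi_S2 + 1/15*pi_S3 + 1/15*pi_S4
  pi_S1 = 1/15*pi_S0 + 4/15*pi_S1 + 4/15*pi_S2 + 1/15*pi_S3 + 1/5*pi_S4
  pi_S2 = 1/15*pi_S0 + 4/15*pi_S1 + 1/3*pi_S2 + 1/5*pi_S3 + 1/5*pi_S4
  pi_S3 = 1/3*pi_S0 + 1/3*pi_S1 + 1/5*pi_S2 + 2/15*pi_S3 + 4/15*pi_S4
  pi_S4 = 1/5*pi_S0 + 1/15*pi_S1 + 2/15*pi_S2 + 8/15*pi_S3 + 4/15*pi_S4
with normalization: pi_S0 + pi_S1 + pi_S2 + pi_S3 + pi_S4 = 1.

Using the first 4 balance equations plus normalization, the linear system A*pi = b is:
  [-2/3, 1/15, 1/15, 1/15, 1/15] . pi = 0
  [1/15, -11/15, 4/15, 1/15, 1/5] . pi = 0
  [1/15, 4/15, -2/3, 1/5, 1/5] . pi = 0
  [1/3, 1/3, 1/5, -13/15, 4/15] . pi = 0
  [1, 1, 1, 1, 1] . pi = 1

Solving yields:
  pi_S0 = 1/11
  pi_S1 = 570/3101
  pi_S2 = 7877/34111
  pi_S3 = 8114/34111
  pi_S4 = 8749/34111

Verification (pi * P):
  1/11*1/3 + 570/3101*1/15 + 7877/34111*1/15 + 8114/34111*1/15 + 8749/34111*1/15 = 1/11 = pi_S0  (ok)
  1/11*1/15 + 570/3101*4/15 + 7877/34111*4/15 + 8114/34111*1/15 + 8749/34111*1/5 = 570/3101 = pi_S1  (ok)
  1/11*1/15 + 570/3101*4/15 + 7877/34111*1/3 + 8114/34111*1/5 + 8749/34111*1/5 = 7877/34111 = pi_S2  (ok)
  1/11*1/3 + 570/3101*1/3 + 7877/34111*1/5 + 8114/34111*2/15 + 8749/34111*4/15 = 8114/34111 = pi_S3  (ok)
  1/11*1/5 + 570/3101*1/15 + 7877/34111*2/15 + 8114/34111*8/15 + 8749/34111*4/15 = 8749/34111 = pi_S4  (ok)

Answer: 1/11 570/3101 7877/34111 8114/34111 8749/34111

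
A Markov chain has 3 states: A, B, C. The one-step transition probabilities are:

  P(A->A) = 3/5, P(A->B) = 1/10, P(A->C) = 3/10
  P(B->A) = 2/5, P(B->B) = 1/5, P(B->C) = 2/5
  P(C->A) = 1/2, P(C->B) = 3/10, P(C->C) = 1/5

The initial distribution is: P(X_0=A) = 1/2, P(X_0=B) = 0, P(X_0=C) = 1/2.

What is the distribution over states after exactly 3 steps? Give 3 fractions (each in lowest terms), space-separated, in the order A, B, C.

Answer: 1073/2000 22/125 23/80

Derivation:
Propagating the distribution step by step (d_{t+1} = d_t * P):
d_0 = (A=1/2, B=0, C=1/2)
  d_1[A] = 1/2*3/5 + 0*2/5 + 1/2*1/2 = 11/20
  d_1[B] = 1/2*1/10 + 0*1/5 + 1/2*3/10 = 1/5
  d_1[C] = 1/2*3/10 + 0*2/5 + 1/2*1/5 = 1/4
d_1 = (A=11/20, B=1/5, C=1/4)
  d_2[A] = 11/20*3/5 + 1/5*2/5 + 1/4*1/2 = 107/200
  d_2[B] = 11/20*1/10 + 1/5*1/5 + 1/4*3/10 = 17/100
  d_2[C] = 11/20*3/10 + 1/5*2/5 + 1/4*1/5 = 59/200
d_2 = (A=107/200, B=17/100, C=59/200)
  d_3[A] = 107/200*3/5 + 17/100*2/5 + 59/200*1/2 = 1073/2000
  d_3[B] = 107/200*1/10 + 17/100*1/5 + 59/200*3/10 = 22/125
  d_3[C] = 107/200*3/10 + 17/100*2/5 + 59/200*1/5 = 23/80
d_3 = (A=1073/2000, B=22/125, C=23/80)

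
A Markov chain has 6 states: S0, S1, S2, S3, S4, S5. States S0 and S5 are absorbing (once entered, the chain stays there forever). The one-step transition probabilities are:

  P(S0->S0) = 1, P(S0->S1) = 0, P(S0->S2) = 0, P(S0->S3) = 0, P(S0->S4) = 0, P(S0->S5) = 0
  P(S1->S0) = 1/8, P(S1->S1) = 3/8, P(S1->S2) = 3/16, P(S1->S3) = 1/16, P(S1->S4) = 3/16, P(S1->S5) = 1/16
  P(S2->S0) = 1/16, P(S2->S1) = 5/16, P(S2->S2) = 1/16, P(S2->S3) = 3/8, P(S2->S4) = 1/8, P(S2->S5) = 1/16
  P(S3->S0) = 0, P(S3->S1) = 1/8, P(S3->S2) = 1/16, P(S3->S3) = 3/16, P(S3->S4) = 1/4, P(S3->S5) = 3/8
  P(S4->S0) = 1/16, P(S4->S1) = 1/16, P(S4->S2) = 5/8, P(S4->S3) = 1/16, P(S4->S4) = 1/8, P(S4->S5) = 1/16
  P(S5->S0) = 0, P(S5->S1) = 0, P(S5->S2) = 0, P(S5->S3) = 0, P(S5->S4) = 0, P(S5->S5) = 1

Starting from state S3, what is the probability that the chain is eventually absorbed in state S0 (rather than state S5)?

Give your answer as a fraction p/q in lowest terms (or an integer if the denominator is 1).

Let a_i = P(absorbed in S0 | start in state i).
Boundary conditions: a_S0 = 1, a_S5 = 0.
For each transient state i, a_i = sum_j P(i->j) * a_j:
  a_S1 = 1/8*a_S0 + 3/8*a_S1 + 3/16*a_S2 + 1/16*a_S3 + 3/16*a_S4 + 1/16*a_S5
  a_S2 = 1/16*a_S0 + 5/16*a_S1 + 1/16*a_S2 + 3/8*a_S3 + 1/8*a_S4 + 1/16*a_S5
  a_S3 = 0*a_S0 + 1/8*a_S1 + 1/16*a_S2 + 3/16*a_S3 + 1/4*a_S4 + 3/8*a_S5
  a_S4 = 1/16*a_S0 + 1/16*a_S1 + 5/8*a_S2 + 1/16*a_S3 + 1/8*a_S4 + 1/16*a_S5

Substituting a_S0 = 1 and a_S5 = 0, rearrange to (I - Q) a = r where r[i] = P(i -> S0):
  [5/8, -3/16, -1/16, -3/16] . (a_S1, a_S2, a_S3, a_S4) = 1/8
  [-5/16, 15/16, -3/8, -1/8] . (a_S1, a_S2, a_S3, a_S4) = 1/16
  [-1/8, -1/16, 13/16, -1/4] . (a_S1, a_S2, a_S3, a_S4) = 0
  [-1/16, -5/8, -1/16, 7/8] . (a_S1, a_S2, a_S3, a_S4) = 1/16

Solving yields:
  a_S1 = 2964/6905
  a_S2 = 2337/6905
  a_S3 = 1397/6905
  a_S4 = 2474/6905

Starting state is S3, so the absorption probability is a_S3 = 1397/6905.

Answer: 1397/6905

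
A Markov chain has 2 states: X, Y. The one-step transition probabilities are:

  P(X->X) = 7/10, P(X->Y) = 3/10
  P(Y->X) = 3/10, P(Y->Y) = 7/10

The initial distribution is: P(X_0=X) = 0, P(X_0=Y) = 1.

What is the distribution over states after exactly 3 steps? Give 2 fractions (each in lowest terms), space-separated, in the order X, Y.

Answer: 117/250 133/250

Derivation:
Propagating the distribution step by step (d_{t+1} = d_t * P):
d_0 = (X=0, Y=1)
  d_1[X] = 0*7/10 + 1*3/10 = 3/10
  d_1[Y] = 0*3/10 + 1*7/10 = 7/10
d_1 = (X=3/10, Y=7/10)
  d_2[X] = 3/10*7/10 + 7/10*3/10 = 21/50
  d_2[Y] = 3/10*3/10 + 7/10*7/10 = 29/50
d_2 = (X=21/50, Y=29/50)
  d_3[X] = 21/50*7/10 + 29/50*3/10 = 117/250
  d_3[Y] = 21/50*3/10 + 29/50*7/10 = 133/250
d_3 = (X=117/250, Y=133/250)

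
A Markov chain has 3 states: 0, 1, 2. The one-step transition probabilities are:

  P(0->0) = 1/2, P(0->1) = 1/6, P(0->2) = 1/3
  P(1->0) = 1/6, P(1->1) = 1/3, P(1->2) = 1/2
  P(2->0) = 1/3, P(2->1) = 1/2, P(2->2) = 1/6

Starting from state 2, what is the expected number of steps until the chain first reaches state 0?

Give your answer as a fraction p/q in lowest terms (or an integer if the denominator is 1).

Let h_i = expected steps to first reach 0 from state i.
Boundary: h_0 = 0.
First-step equations for the other states:
  h_1 = 1 + 1/6*h_0 + 1/3*h_1 + 1/2*h_2
  h_2 = 1 + 1/3*h_0 + 1/2*h_1 + 1/6*h_2

Substituting h_0 = 0 and rearranging gives the linear system (I - Q) h = 1:
  [2/3, -1/2] . (h_1, h_2) = 1
  [-1/2, 5/6] . (h_1, h_2) = 1

Solving yields:
  h_1 = 48/11
  h_2 = 42/11

Starting state is 2, so the expected hitting time is h_2 = 42/11.

Answer: 42/11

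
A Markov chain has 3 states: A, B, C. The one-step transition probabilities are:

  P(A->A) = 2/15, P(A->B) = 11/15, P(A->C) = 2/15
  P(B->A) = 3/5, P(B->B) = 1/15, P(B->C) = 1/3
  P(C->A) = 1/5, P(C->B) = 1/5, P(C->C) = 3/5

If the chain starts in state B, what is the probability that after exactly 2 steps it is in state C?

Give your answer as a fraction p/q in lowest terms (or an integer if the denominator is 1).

Computing P^2 by repeated multiplication:
P^1 =
  A: [2/15, 11/15, 2/15]
  B: [3/5, 1/15, 1/3]
  C: [1/5, 1/5, 3/5]
P^2 =
  A: [109/225, 13/75, 77/225]
  B: [14/75, 23/45, 68/225]
  C: [4/15, 7/25, 34/75]

(P^2)[B -> C] = 68/225

Answer: 68/225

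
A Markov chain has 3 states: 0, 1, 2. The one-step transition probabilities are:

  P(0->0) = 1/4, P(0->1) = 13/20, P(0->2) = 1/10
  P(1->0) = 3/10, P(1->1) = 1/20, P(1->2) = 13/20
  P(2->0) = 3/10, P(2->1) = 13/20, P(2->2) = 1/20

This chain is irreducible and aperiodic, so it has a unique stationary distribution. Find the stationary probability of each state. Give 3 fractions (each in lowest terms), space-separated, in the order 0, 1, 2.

Answer: 2/7 13/32 69/224

Derivation:
The stationary distribution satisfies pi = pi * P, i.e.:
  pi_0 = 1/4*pi_0 + 3/10*pi_1 + 3/10*pi_2
  pi_1 = 13/20*pi_0 + 1/20*pi_1 + 13/20*pi_2
  pi_2 = 1/10*pi_0 + 13/20*pi_1 + 1/20*pi_2
with normalization: pi_0 + pi_1 + pi_2 = 1.

Using the first 2 balance equations plus normalization, the linear system A*pi = b is:
  [-3/4, 3/10, 3/10] . pi = 0
  [13/20, -19/20, 13/20] . pi = 0
  [1, 1, 1] . pi = 1

Solving yields:
  pi_0 = 2/7
  pi_1 = 13/32
  pi_2 = 69/224

Verification (pi * P):
  2/7*1/4 + 13/32*3/10 + 69/224*3/10 = 2/7 = pi_0  (ok)
  2/7*13/20 + 13/32*1/20 + 69/224*13/20 = 13/32 = pi_1  (ok)
  2/7*1/10 + 13/32*13/20 + 69/224*1/20 = 69/224 = pi_2  (ok)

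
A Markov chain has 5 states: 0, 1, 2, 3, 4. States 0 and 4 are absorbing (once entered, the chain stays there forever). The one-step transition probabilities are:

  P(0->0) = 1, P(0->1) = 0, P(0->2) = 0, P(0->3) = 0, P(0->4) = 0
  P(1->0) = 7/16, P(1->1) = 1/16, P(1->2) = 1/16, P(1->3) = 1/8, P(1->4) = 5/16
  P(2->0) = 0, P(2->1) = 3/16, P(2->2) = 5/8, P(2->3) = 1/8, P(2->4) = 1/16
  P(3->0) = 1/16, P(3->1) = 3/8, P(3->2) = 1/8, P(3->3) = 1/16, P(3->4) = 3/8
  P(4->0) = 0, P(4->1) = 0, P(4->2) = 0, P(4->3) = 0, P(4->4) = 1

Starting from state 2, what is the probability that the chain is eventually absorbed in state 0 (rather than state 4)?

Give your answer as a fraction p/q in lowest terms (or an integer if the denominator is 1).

Answer: 145/383

Derivation:
Let a_i = P(absorbed in 0 | start in state i).
Boundary conditions: a_0 = 1, a_4 = 0.
For each transient state i, a_i = sum_j P(i->j) * a_j:
  a_1 = 7/16*a_0 + 1/16*a_1 + 1/16*a_2 + 1/8*a_3 + 5/16*a_4
  a_2 = 0*a_0 + 3/16*a_1 + 5/8*a_2 + 1/8*a_3 + 1/16*a_4
  a_3 = 1/16*a_0 + 3/8*a_1 + 1/8*a_2 + 1/16*a_3 + 3/8*a_4

Substituting a_0 = 1 and a_4 = 0, rearrange to (I - Q) a = r where r[i] = P(i -> 0):
  [15/16, -1/16, -1/8] . (a_1, a_2, a_3) = 7/16
  [-3/16, 3/8, -1/8] . (a_1, a_2, a_3) = 0
  [-3/8, -1/8, 15/16] . (a_1, a_2, a_3) = 1/16

Solving yields:
  a_1 = 616/1149
  a_2 = 145/383
  a_3 = 127/383

Starting state is 2, so the absorption probability is a_2 = 145/383.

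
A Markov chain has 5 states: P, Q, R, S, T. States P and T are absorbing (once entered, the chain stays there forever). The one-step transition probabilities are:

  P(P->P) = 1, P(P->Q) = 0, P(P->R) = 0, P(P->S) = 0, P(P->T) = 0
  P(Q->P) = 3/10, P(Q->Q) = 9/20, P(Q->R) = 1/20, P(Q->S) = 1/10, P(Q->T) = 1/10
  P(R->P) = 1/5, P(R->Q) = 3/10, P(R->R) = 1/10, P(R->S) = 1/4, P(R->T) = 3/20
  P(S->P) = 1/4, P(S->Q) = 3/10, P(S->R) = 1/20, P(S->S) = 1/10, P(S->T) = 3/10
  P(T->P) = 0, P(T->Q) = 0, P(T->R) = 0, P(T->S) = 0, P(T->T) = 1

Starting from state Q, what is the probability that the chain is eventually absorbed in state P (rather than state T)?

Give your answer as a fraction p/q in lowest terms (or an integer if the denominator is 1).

Answer: 2199/3143

Derivation:
Let a_i = P(absorbed in P | start in state i).
Boundary conditions: a_P = 1, a_T = 0.
For each transient state i, a_i = sum_j P(i->j) * a_j:
  a_Q = 3/10*a_P + 9/20*a_Q + 1/20*a_R + 1/10*a_S + 1/10*a_T
  a_R = 1/5*a_P + 3/10*a_Q + 1/10*a_R + 1/4*a_S + 3/20*a_T
  a_S = 1/4*a_P + 3/10*a_Q + 1/20*a_R + 1/10*a_S + 3/10*a_T

Substituting a_P = 1 and a_T = 0, rearrange to (I - Q) a = r where r[i] = P(i -> P):
  [11/20, -1/20, -1/10] . (a_Q, a_R, a_S) = 3/10
  [-3/10, 9/10, -1/4] . (a_Q, a_R, a_S) = 1/5
  [-3/10, -1/20, 9/10] . (a_Q, a_R, a_S) = 1/4

Solving yields:
  a_Q = 2199/3143
  a_R = 1907/3143
  a_S = 1712/3143

Starting state is Q, so the absorption probability is a_Q = 2199/3143.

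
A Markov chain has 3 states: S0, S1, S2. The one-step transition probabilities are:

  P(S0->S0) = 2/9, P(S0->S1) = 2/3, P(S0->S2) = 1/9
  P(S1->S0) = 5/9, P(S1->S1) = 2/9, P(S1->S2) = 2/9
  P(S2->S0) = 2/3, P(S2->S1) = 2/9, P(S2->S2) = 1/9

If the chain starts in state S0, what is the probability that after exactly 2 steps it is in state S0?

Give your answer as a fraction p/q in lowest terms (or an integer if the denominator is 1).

Computing P^2 by repeated multiplication:
P^1 =
  S0: [2/9, 2/3, 1/9]
  S1: [5/9, 2/9, 2/9]
  S2: [2/3, 2/9, 1/9]
P^2 =
  S0: [40/81, 26/81, 5/27]
  S1: [32/81, 38/81, 11/81]
  S2: [28/81, 14/27, 11/81]

(P^2)[S0 -> S0] = 40/81

Answer: 40/81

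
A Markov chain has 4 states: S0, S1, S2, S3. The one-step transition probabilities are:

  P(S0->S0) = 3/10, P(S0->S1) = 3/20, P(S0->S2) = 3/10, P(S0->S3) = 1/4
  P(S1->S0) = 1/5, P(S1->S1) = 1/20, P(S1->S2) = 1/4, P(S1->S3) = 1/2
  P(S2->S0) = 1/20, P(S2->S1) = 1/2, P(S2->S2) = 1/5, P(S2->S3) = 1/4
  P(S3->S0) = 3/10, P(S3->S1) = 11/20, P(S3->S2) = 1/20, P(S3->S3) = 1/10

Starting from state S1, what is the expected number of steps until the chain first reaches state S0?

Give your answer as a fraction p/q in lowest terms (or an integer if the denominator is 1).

Let h_i = expected steps to first reach S0 from state i.
Boundary: h_S0 = 0.
First-step equations for the other states:
  h_S1 = 1 + 1/5*h_S0 + 1/20*h_S1 + 1/4*h_S2 + 1/2*h_S3
  h_S2 = 1 + 1/20*h_S0 + 1/2*h_S1 + 1/5*h_S2 + 1/4*h_S3
  h_S3 = 1 + 3/10*h_S0 + 11/20*h_S1 + 1/20*h_S2 + 1/10*h_S3

Substituting h_S0 = 0 and rearranging gives the linear system (I - Q) h = 1:
  [19/20, -1/4, -1/2] . (h_S1, h_S2, h_S3) = 1
  [-1/2, 4/5, -1/4] . (h_S1, h_S2, h_S3) = 1
  [-11/20, -1/20, 9/10] . (h_S1, h_S2, h_S3) = 1

Solving yields:
  h_S1 = 5680/1171
  h_S2 = 6620/1171
  h_S3 = 5140/1171

Starting state is S1, so the expected hitting time is h_S1 = 5680/1171.

Answer: 5680/1171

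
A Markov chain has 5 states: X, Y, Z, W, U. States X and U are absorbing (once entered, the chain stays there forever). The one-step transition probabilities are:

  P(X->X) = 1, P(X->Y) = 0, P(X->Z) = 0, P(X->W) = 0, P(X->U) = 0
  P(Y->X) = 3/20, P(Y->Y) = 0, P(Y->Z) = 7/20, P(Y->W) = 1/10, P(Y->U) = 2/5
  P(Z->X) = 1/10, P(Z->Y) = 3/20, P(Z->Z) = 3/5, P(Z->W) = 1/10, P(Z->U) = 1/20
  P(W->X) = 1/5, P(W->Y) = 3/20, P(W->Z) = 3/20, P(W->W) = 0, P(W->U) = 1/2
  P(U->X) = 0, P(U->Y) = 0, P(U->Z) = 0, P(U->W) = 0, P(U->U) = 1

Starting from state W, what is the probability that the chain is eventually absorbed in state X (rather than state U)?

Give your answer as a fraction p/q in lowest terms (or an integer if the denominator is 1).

Answer: 817/2552

Derivation:
Let a_i = P(absorbed in X | start in state i).
Boundary conditions: a_X = 1, a_U = 0.
For each transient state i, a_i = sum_j P(i->j) * a_j:
  a_Y = 3/20*a_X + 0*a_Y + 7/20*a_Z + 1/10*a_W + 2/5*a_U
  a_Z = 1/10*a_X + 3/20*a_Y + 3/5*a_Z + 1/10*a_W + 1/20*a_U
  a_W = 1/5*a_X + 3/20*a_Y + 3/20*a_Z + 0*a_W + 1/2*a_U

Substituting a_X = 1 and a_U = 0, rearrange to (I - Q) a = r where r[i] = P(i -> X):
  [1, -7/20, -1/10] . (a_Y, a_Z, a_W) = 3/20
  [-3/20, 2/5, -1/10] . (a_Y, a_Z, a_W) = 1/10
  [-3/20, -3/20, 1] . (a_Y, a_Z, a_W) = 1/5

Solving yields:
  a_Y = 437/1276
  a_Z = 585/1276
  a_W = 817/2552

Starting state is W, so the absorption probability is a_W = 817/2552.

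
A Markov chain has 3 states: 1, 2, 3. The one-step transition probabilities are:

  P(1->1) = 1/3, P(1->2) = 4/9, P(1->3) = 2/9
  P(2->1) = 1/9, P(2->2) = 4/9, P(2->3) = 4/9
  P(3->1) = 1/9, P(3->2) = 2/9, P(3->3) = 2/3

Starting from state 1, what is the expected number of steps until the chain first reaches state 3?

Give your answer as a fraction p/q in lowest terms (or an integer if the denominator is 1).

Let h_i = expected steps to first reach 3 from state i.
Boundary: h_3 = 0.
First-step equations for the other states:
  h_1 = 1 + 1/3*h_1 + 4/9*h_2 + 2/9*h_3
  h_2 = 1 + 1/9*h_1 + 4/9*h_2 + 4/9*h_3

Substituting h_3 = 0 and rearranging gives the linear system (I - Q) h = 1:
  [2/3, -4/9] . (h_1, h_2) = 1
  [-1/9, 5/9] . (h_1, h_2) = 1

Solving yields:
  h_1 = 81/26
  h_2 = 63/26

Starting state is 1, so the expected hitting time is h_1 = 81/26.

Answer: 81/26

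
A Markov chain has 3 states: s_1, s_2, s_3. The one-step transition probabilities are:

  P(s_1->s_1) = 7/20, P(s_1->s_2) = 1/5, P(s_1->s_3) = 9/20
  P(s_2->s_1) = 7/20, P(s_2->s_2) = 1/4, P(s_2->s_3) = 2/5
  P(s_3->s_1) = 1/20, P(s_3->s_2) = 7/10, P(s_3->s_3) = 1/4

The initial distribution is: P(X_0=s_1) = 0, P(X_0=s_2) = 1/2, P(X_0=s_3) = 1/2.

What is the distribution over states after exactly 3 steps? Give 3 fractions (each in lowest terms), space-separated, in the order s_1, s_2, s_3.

Answer: 1933/8000 6399/16000 1147/3200

Derivation:
Propagating the distribution step by step (d_{t+1} = d_t * P):
d_0 = (s_1=0, s_2=1/2, s_3=1/2)
  d_1[s_1] = 0*7/20 + 1/2*7/20 + 1/2*1/20 = 1/5
  d_1[s_2] = 0*1/5 + 1/2*1/4 + 1/2*7/10 = 19/40
  d_1[s_3] = 0*9/20 + 1/2*2/5 + 1/2*1/4 = 13/40
d_1 = (s_1=1/5, s_2=19/40, s_3=13/40)
  d_2[s_1] = 1/5*7/20 + 19/40*7/20 + 13/40*1/20 = 101/400
  d_2[s_2] = 1/5*1/5 + 19/40*1/4 + 13/40*7/10 = 309/800
  d_2[s_3] = 1/5*9/20 + 19/40*2/5 + 13/40*1/4 = 289/800
d_2 = (s_1=101/400, s_2=309/800, s_3=289/800)
  d_3[s_1] = 101/400*7/20 + 309/800*7/20 + 289/800*1/20 = 1933/8000
  d_3[s_2] = 101/400*1/5 + 309/800*1/4 + 289/800*7/10 = 6399/16000
  d_3[s_3] = 101/400*9/20 + 309/800*2/5 + 289/800*1/4 = 1147/3200
d_3 = (s_1=1933/8000, s_2=6399/16000, s_3=1147/3200)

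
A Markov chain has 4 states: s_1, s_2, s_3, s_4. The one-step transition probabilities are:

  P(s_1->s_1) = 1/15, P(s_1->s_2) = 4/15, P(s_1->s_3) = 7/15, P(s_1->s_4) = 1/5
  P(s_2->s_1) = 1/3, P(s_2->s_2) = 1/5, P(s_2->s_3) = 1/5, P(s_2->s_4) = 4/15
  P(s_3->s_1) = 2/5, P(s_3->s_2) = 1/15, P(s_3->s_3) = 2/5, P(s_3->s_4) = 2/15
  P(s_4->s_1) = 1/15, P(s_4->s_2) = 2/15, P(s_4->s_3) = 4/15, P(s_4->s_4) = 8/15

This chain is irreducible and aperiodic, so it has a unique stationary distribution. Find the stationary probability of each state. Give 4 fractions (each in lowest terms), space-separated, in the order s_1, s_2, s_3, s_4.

Answer: 539/2423 363/2423 842/2423 679/2423

Derivation:
The stationary distribution satisfies pi = pi * P, i.e.:
  pi_s_1 = 1/15*pi_s_1 + 1/3*pi_s_2 + 2/5*pi_s_3 + 1/15*pi_s_4
  pi_s_2 = 4/15*pi_s_1 + 1/5*pi_s_2 + 1/15*pi_s_3 + 2/15*pi_s_4
  pi_s_3 = 7/15*pi_s_1 + 1/5*pi_s_2 + 2/5*pi_s_3 + 4/15*pi_s_4
  pi_s_4 = 1/5*pi_s_1 + 4/15*pi_s_2 + 2/15*pi_s_3 + 8/15*pi_s_4
with normalization: pi_s_1 + pi_s_2 + pi_s_3 + pi_s_4 = 1.

Using the first 3 balance equations plus normalization, the linear system A*pi = b is:
  [-14/15, 1/3, 2/5, 1/15] . pi = 0
  [4/15, -4/5, 1/15, 2/15] . pi = 0
  [7/15, 1/5, -3/5, 4/15] . pi = 0
  [1, 1, 1, 1] . pi = 1

Solving yields:
  pi_s_1 = 539/2423
  pi_s_2 = 363/2423
  pi_s_3 = 842/2423
  pi_s_4 = 679/2423

Verification (pi * P):
  539/2423*1/15 + 363/2423*1/3 + 842/2423*2/5 + 679/2423*1/15 = 539/2423 = pi_s_1  (ok)
  539/2423*4/15 + 363/2423*1/5 + 842/2423*1/15 + 679/2423*2/15 = 363/2423 = pi_s_2  (ok)
  539/2423*7/15 + 363/2423*1/5 + 842/2423*2/5 + 679/2423*4/15 = 842/2423 = pi_s_3  (ok)
  539/2423*1/5 + 363/2423*4/15 + 842/2423*2/15 + 679/2423*8/15 = 679/2423 = pi_s_4  (ok)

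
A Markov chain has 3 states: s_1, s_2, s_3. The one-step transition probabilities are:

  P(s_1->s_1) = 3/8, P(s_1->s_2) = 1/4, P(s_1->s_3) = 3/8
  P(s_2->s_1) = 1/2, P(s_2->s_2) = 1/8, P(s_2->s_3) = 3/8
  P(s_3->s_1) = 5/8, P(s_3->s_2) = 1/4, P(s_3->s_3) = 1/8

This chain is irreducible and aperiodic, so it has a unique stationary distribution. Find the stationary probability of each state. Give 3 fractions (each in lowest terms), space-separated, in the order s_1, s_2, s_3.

The stationary distribution satisfies pi = pi * P, i.e.:
  pi_s_1 = 3/8*pi_s_1 + 1/2*pi_s_2 + 5/8*pi_s_3
  pi_s_2 = 1/4*pi_s_1 + 1/8*pi_s_2 + 1/4*pi_s_3
  pi_s_3 = 3/8*pi_s_1 + 3/8*pi_s_2 + 1/8*pi_s_3
with normalization: pi_s_1 + pi_s_2 + pi_s_3 = 1.

Using the first 2 balance equations plus normalization, the linear system A*pi = b is:
  [-5/8, 1/2, 5/8] . pi = 0
  [1/4, -7/8, 1/4] . pi = 0
  [1, 1, 1] . pi = 1

Solving yields:
  pi_s_1 = 43/90
  pi_s_2 = 2/9
  pi_s_3 = 3/10

Verification (pi * P):
  43/90*3/8 + 2/9*1/2 + 3/10*5/8 = 43/90 = pi_s_1  (ok)
  43/90*1/4 + 2/9*1/8 + 3/10*1/4 = 2/9 = pi_s_2  (ok)
  43/90*3/8 + 2/9*3/8 + 3/10*1/8 = 3/10 = pi_s_3  (ok)

Answer: 43/90 2/9 3/10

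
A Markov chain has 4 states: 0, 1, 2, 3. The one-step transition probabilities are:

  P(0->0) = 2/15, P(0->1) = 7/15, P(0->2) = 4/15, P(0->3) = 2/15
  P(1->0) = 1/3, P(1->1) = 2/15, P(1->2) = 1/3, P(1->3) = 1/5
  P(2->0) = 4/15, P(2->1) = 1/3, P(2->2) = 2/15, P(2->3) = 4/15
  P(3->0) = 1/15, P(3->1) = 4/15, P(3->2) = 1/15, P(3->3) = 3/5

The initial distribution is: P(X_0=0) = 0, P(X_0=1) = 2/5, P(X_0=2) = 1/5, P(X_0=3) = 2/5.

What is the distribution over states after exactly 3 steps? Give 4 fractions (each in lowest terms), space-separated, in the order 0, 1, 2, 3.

Propagating the distribution step by step (d_{t+1} = d_t * P):
d_0 = (0=0, 1=2/5, 2=1/5, 3=2/5)
  d_1[0] = 0*2/15 + 2/5*1/3 + 1/5*4/15 + 2/5*1/15 = 16/75
  d_1[1] = 0*7/15 + 2/5*2/15 + 1/5*1/3 + 2/5*4/15 = 17/75
  d_1[2] = 0*4/15 + 2/5*1/3 + 1/5*2/15 + 2/5*1/15 = 14/75
  d_1[3] = 0*2/15 + 2/5*1/5 + 1/5*4/15 + 2/5*3/5 = 28/75
d_1 = (0=16/75, 1=17/75, 2=14/75, 3=28/75)
  d_2[0] = 16/75*2/15 + 17/75*1/3 + 14/75*4/15 + 28/75*1/15 = 67/375
  d_2[1] = 16/75*7/15 + 17/75*2/15 + 14/75*1/3 + 28/75*4/15 = 328/1125
  d_2[2] = 16/75*4/15 + 17/75*1/3 + 14/75*2/15 + 28/75*1/15 = 41/225
  d_2[3] = 16/75*2/15 + 17/75*1/5 + 14/75*4/15 + 28/75*3/5 = 391/1125
d_2 = (0=67/375, 1=328/1125, 2=41/225, 3=391/1125)
  d_3[0] = 67/375*2/15 + 328/1125*1/3 + 41/225*4/15 + 391/1125*1/15 = 3253/16875
  d_3[1] = 67/375*7/15 + 328/1125*2/15 + 41/225*1/3 + 391/1125*4/15 = 4652/16875
  d_3[2] = 67/375*4/15 + 328/1125*1/3 + 41/225*2/15 + 391/1125*1/15 = 649/3375
  d_3[3] = 67/375*2/15 + 328/1125*1/5 + 41/225*4/15 + 391/1125*3/5 = 229/675
d_3 = (0=3253/16875, 1=4652/16875, 2=649/3375, 3=229/675)

Answer: 3253/16875 4652/16875 649/3375 229/675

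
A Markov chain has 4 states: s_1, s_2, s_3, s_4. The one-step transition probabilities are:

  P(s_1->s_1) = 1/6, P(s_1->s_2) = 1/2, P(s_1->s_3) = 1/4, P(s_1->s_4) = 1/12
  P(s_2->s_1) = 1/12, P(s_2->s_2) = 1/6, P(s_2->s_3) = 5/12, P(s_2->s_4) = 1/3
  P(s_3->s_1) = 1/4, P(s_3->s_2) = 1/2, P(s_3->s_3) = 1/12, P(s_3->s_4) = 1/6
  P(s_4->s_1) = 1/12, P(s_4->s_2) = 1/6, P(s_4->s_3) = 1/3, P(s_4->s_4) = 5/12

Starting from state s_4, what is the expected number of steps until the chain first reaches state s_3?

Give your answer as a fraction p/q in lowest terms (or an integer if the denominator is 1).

Let h_i = expected steps to first reach s_3 from state i.
Boundary: h_s_3 = 0.
First-step equations for the other states:
  h_s_1 = 1 + 1/6*h_s_1 + 1/2*h_s_2 + 1/4*h_s_3 + 1/12*h_s_4
  h_s_2 = 1 + 1/12*h_s_1 + 1/6*h_s_2 + 5/12*h_s_3 + 1/3*h_s_4
  h_s_4 = 1 + 1/12*h_s_1 + 1/6*h_s_2 + 1/3*h_s_3 + 5/12*h_s_4

Substituting h_s_3 = 0 and rearranging gives the linear system (I - Q) h = 1:
  [5/6, -1/2, -1/12] . (h_s_1, h_s_2, h_s_4) = 1
  [-1/12, 5/6, -1/3] . (h_s_1, h_s_2, h_s_4) = 1
  [-1/12, -1/6, 7/12] . (h_s_1, h_s_2, h_s_4) = 1

Solving yields:
  h_s_1 = 840/271
  h_s_2 = 726/271
  h_s_4 = 792/271

Starting state is s_4, so the expected hitting time is h_s_4 = 792/271.

Answer: 792/271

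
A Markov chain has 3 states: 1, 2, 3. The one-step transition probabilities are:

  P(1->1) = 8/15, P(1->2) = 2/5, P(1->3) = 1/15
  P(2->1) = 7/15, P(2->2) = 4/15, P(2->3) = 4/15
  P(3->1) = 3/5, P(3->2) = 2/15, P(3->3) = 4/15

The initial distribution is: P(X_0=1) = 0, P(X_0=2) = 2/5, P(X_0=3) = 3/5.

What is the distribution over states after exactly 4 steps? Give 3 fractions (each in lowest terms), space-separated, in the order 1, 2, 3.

Answer: 44108/84375 26602/84375 911/5625

Derivation:
Propagating the distribution step by step (d_{t+1} = d_t * P):
d_0 = (1=0, 2=2/5, 3=3/5)
  d_1[1] = 0*8/15 + 2/5*7/15 + 3/5*3/5 = 41/75
  d_1[2] = 0*2/5 + 2/5*4/15 + 3/5*2/15 = 14/75
  d_1[3] = 0*1/15 + 2/5*4/15 + 3/5*4/15 = 4/15
d_1 = (1=41/75, 2=14/75, 3=4/15)
  d_2[1] = 41/75*8/15 + 14/75*7/15 + 4/15*3/5 = 202/375
  d_2[2] = 41/75*2/5 + 14/75*4/15 + 4/15*2/15 = 38/125
  d_2[3] = 41/75*1/15 + 14/75*4/15 + 4/15*4/15 = 59/375
d_2 = (1=202/375, 2=38/125, 3=59/375)
  d_3[1] = 202/375*8/15 + 38/125*7/15 + 59/375*3/5 = 589/1125
  d_3[2] = 202/375*2/5 + 38/125*4/15 + 59/375*2/15 = 1786/5625
  d_3[3] = 202/375*1/15 + 38/125*4/15 + 59/375*4/15 = 298/1875
d_3 = (1=589/1125, 2=1786/5625, 3=298/1875)
  d_4[1] = 589/1125*8/15 + 1786/5625*7/15 + 298/1875*3/5 = 44108/84375
  d_4[2] = 589/1125*2/5 + 1786/5625*4/15 + 298/1875*2/15 = 26602/84375
  d_4[3] = 589/1125*1/15 + 1786/5625*4/15 + 298/1875*4/15 = 911/5625
d_4 = (1=44108/84375, 2=26602/84375, 3=911/5625)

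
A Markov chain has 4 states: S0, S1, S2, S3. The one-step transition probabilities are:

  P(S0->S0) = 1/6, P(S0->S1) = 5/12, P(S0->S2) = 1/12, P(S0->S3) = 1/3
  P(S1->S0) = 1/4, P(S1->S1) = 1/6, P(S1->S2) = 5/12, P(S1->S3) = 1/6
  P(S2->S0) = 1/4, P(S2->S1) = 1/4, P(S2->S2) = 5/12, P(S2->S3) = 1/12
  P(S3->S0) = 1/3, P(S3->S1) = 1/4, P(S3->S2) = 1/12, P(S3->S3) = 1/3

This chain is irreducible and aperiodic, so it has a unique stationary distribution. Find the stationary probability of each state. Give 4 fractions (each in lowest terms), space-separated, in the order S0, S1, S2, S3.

The stationary distribution satisfies pi = pi * P, i.e.:
  pi_S0 = 1/6*pi_S0 + 1/4*pi_S1 + 1/4*pi_S2 + 1/3*pi_S3
  pi_S1 = 5/12*pi_S0 + 1/6*pi_S1 + 1/4*pi_S2 + 1/4*pi_S3
  pi_S2 = 1/12*pi_S0 + 5/12*pi_S1 + 5/12*pi_S2 + 1/12*pi_S3
  pi_S3 = 1/3*pi_S0 + 1/6*pi_S1 + 1/12*pi_S2 + 1/3*pi_S3
with normalization: pi_S0 + pi_S1 + pi_S2 + pi_S3 = 1.

Using the first 3 balance equations plus normalization, the linear system A*pi = b is:
  [-5/6, 1/4, 1/4, 1/3] . pi = 0
  [5/12, -5/6, 1/4, 1/4] . pi = 0
  [1/12, 5/12, -7/12, 1/12] . pi = 0
  [1, 1, 1, 1] . pi = 1

Solving yields:
  pi_S0 = 367/1480
  pi_S1 = 199/740
  pi_S2 = 48/185
  pi_S3 = 331/1480

Verification (pi * P):
  367/1480*1/6 + 199/740*1/4 + 48/185*1/4 + 331/1480*1/3 = 367/1480 = pi_S0  (ok)
  367/1480*5/12 + 199/740*1/6 + 48/185*1/4 + 331/1480*1/4 = 199/740 = pi_S1  (ok)
  367/1480*1/12 + 199/740*5/12 + 48/185*5/12 + 331/1480*1/12 = 48/185 = pi_S2  (ok)
  367/1480*1/3 + 199/740*1/6 + 48/185*1/12 + 331/1480*1/3 = 331/1480 = pi_S3  (ok)

Answer: 367/1480 199/740 48/185 331/1480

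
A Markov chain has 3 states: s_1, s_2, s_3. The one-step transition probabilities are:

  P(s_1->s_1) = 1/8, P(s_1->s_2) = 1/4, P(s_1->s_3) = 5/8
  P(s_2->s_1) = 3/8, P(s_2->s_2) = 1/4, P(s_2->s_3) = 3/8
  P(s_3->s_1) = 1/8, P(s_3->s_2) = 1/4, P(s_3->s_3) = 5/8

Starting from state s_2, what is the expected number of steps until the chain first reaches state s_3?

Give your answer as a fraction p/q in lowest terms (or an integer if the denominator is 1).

Let h_i = expected steps to first reach s_3 from state i.
Boundary: h_s_3 = 0.
First-step equations for the other states:
  h_s_1 = 1 + 1/8*h_s_1 + 1/4*h_s_2 + 5/8*h_s_3
  h_s_2 = 1 + 3/8*h_s_1 + 1/4*h_s_2 + 3/8*h_s_3

Substituting h_s_3 = 0 and rearranging gives the linear system (I - Q) h = 1:
  [7/8, -1/4] . (h_s_1, h_s_2) = 1
  [-3/8, 3/4] . (h_s_1, h_s_2) = 1

Solving yields:
  h_s_1 = 16/9
  h_s_2 = 20/9

Starting state is s_2, so the expected hitting time is h_s_2 = 20/9.

Answer: 20/9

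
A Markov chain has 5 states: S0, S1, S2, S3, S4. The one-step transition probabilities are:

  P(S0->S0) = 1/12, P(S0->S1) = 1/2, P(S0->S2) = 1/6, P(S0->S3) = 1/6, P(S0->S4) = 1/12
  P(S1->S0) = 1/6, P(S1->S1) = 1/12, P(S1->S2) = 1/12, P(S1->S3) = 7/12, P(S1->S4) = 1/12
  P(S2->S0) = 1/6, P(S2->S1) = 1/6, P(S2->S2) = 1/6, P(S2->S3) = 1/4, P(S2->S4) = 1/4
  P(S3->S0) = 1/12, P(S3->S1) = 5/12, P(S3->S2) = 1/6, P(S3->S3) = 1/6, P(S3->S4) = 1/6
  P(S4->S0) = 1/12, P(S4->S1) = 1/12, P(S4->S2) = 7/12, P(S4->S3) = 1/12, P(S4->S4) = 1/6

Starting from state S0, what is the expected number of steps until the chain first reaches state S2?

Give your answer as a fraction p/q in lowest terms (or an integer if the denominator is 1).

Answer: 2341/445

Derivation:
Let h_i = expected steps to first reach S2 from state i.
Boundary: h_S2 = 0.
First-step equations for the other states:
  h_S0 = 1 + 1/12*h_S0 + 1/2*h_S1 + 1/6*h_S2 + 1/6*h_S3 + 1/12*h_S4
  h_S1 = 1 + 1/6*h_S0 + 1/12*h_S1 + 1/12*h_S2 + 7/12*h_S3 + 1/12*h_S4
  h_S3 = 1 + 1/12*h_S0 + 5/12*h_S1 + 1/6*h_S2 + 1/6*h_S3 + 1/6*h_S4
  h_S4 = 1 + 1/12*h_S0 + 1/12*h_S1 + 7/12*h_S2 + 1/12*h_S3 + 1/6*h_S4

Substituting h_S2 = 0 and rearranging gives the linear system (I - Q) h = 1:
  [11/12, -1/2, -1/6, -1/12] . (h_S0, h_S1, h_S3, h_S4) = 1
  [-1/6, 11/12, -7/12, -1/12] . (h_S0, h_S1, h_S3, h_S4) = 1
  [-1/12, -5/12, 5/6, -1/6] . (h_S0, h_S1, h_S3, h_S4) = 1
  [-1/12, -1/12, -1/12, 5/6] . (h_S0, h_S1, h_S3, h_S4) = 1

Solving yields:
  h_S0 = 2341/445
  h_S1 = 2449/445
  h_S3 = 448/89
  h_S4 = 1237/445

Starting state is S0, so the expected hitting time is h_S0 = 2341/445.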